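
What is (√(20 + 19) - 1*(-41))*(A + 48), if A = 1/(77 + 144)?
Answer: 434969/221 + 10609*√39/221 ≈ 2268.0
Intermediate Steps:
A = 1/221 ≈ 0.0045249
(√(20 + 19) - 1*(-41))*(A + 48) = (√(20 + 19) - 1*(-41))*(1/221 + 48) = (√39 + 41)*(10609/221) = (41 + √39)*(10609/221) = 434969/221 + 10609*√39/221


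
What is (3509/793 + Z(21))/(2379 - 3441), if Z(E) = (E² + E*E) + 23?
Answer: -360587/421083 ≈ -0.85633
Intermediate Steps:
Z(E) = 23 + 2*E² (Z(E) = (E² + E²) + 23 = 2*E² + 23 = 23 + 2*E²)
(3509/793 + Z(21))/(2379 - 3441) = (3509/793 + (23 + 2*21²))/(2379 - 3441) = (3509*(1/793) + (23 + 2*441))/(-1062) = (3509/793 + (23 + 882))*(-1/1062) = (3509/793 + 905)*(-1/1062) = (721174/793)*(-1/1062) = -360587/421083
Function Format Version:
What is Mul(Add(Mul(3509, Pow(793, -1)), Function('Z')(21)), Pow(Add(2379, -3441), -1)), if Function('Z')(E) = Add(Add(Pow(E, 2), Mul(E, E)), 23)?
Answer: Rational(-360587, 421083) ≈ -0.85633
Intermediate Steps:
Function('Z')(E) = Add(23, Mul(2, Pow(E, 2))) (Function('Z')(E) = Add(Add(Pow(E, 2), Pow(E, 2)), 23) = Add(Mul(2, Pow(E, 2)), 23) = Add(23, Mul(2, Pow(E, 2))))
Mul(Add(Mul(3509, Pow(793, -1)), Function('Z')(21)), Pow(Add(2379, -3441), -1)) = Mul(Add(Mul(3509, Pow(793, -1)), Add(23, Mul(2, Pow(21, 2)))), Pow(Add(2379, -3441), -1)) = Mul(Add(Mul(3509, Rational(1, 793)), Add(23, Mul(2, 441))), Pow(-1062, -1)) = Mul(Add(Rational(3509, 793), Add(23, 882)), Rational(-1, 1062)) = Mul(Add(Rational(3509, 793), 905), Rational(-1, 1062)) = Mul(Rational(721174, 793), Rational(-1, 1062)) = Rational(-360587, 421083)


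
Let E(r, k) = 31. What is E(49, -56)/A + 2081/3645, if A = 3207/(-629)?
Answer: -21466696/3896505 ≈ -5.5092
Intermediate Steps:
A = -3207/629 (A = 3207*(-1/629) = -3207/629 ≈ -5.0986)
E(49, -56)/A + 2081/3645 = 31/(-3207/629) + 2081/3645 = 31*(-629/3207) + 2081*(1/3645) = -19499/3207 + 2081/3645 = -21466696/3896505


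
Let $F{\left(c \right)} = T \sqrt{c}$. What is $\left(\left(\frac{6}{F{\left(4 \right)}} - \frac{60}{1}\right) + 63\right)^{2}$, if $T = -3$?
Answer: $4$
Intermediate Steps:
$F{\left(c \right)} = - 3 \sqrt{c}$
$\left(\left(\frac{6}{F{\left(4 \right)}} - \frac{60}{1}\right) + 63\right)^{2} = \left(\left(\frac{6}{\left(-3\right) \sqrt{4}} - \frac{60}{1}\right) + 63\right)^{2} = \left(\left(\frac{6}{\left(-3\right) 2} - 60\right) + 63\right)^{2} = \left(\left(\frac{6}{-6} - 60\right) + 63\right)^{2} = \left(\left(6 \left(- \frac{1}{6}\right) - 60\right) + 63\right)^{2} = \left(\left(-1 - 60\right) + 63\right)^{2} = \left(-61 + 63\right)^{2} = 2^{2} = 4$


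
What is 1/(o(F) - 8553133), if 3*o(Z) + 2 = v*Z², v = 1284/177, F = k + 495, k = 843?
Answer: -177/747680227 ≈ -2.3673e-7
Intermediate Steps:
F = 1338 (F = 843 + 495 = 1338)
v = 428/59 (v = 1284*(1/177) = 428/59 ≈ 7.2542)
o(Z) = -⅔ + 428*Z²/177 (o(Z) = -⅔ + (428*Z²/59)/3 = -⅔ + 428*Z²/177)
1/(o(F) - 8553133) = 1/((-⅔ + (428/177)*1338²) - 8553133) = 1/((-⅔ + (428/177)*1790244) - 8553133) = 1/((-⅔ + 255408144/59) - 8553133) = 1/(766224314/177 - 8553133) = 1/(-747680227/177) = -177/747680227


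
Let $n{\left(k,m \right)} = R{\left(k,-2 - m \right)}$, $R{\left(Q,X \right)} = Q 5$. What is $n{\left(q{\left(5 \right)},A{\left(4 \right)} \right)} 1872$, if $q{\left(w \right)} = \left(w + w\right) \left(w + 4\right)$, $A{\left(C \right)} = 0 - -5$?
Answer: $842400$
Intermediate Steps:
$A{\left(C \right)} = 5$ ($A{\left(C \right)} = 0 + 5 = 5$)
$R{\left(Q,X \right)} = 5 Q$
$q{\left(w \right)} = 2 w \left(4 + w\right)$
$n{\left(k,m \right)} = 5 k$
$n{\left(q{\left(5 \right)},A{\left(4 \right)} \right)} 1872 = 5 \cdot 2 \cdot 5 \left(4 + 5\right) 1872 = 5 \cdot 2 \cdot 5 \cdot 9 \cdot 1872 = 5 \cdot 90 \cdot 1872 = 450 \cdot 1872 = 842400$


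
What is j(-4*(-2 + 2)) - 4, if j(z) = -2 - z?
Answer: -6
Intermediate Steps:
j(-4*(-2 + 2)) - 4 = (-2 - (-4)*(-2 + 2)) - 4 = (-2 - (-4)*0) - 4 = (-2 - 1*0) - 4 = (-2 + 0) - 4 = -2 - 4 = -6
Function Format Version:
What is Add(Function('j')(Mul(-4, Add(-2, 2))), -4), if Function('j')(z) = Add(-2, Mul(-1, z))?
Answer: -6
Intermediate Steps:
Add(Function('j')(Mul(-4, Add(-2, 2))), -4) = Add(Add(-2, Mul(-1, Mul(-4, Add(-2, 2)))), -4) = Add(Add(-2, Mul(-1, Mul(-4, 0))), -4) = Add(Add(-2, Mul(-1, 0)), -4) = Add(Add(-2, 0), -4) = Add(-2, -4) = -6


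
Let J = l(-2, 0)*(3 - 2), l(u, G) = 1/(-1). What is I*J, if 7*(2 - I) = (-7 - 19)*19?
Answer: -508/7 ≈ -72.571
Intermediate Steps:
l(u, G) = -1
I = 508/7 (I = 2 - (-7 - 19)*19/7 = 2 - (-26)*19/7 = 2 - 1/7*(-494) = 2 + 494/7 = 508/7 ≈ 72.571)
J = -1 (J = -(3 - 2) = -1*1 = -1)
I*J = (508/7)*(-1) = -508/7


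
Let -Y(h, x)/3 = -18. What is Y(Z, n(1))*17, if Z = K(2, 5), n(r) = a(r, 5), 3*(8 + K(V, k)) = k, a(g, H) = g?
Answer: 918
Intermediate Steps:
K(V, k) = -8 + k/3
n(r) = r
Z = -19/3 (Z = -8 + (⅓)*5 = -8 + 5/3 = -19/3 ≈ -6.3333)
Y(h, x) = 54 (Y(h, x) = -3*(-18) = 54)
Y(Z, n(1))*17 = 54*17 = 918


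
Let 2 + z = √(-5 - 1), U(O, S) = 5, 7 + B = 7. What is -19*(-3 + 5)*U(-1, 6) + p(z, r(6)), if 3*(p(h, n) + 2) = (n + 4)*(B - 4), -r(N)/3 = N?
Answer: -520/3 ≈ -173.33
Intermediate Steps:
B = 0 (B = -7 + 7 = 0)
r(N) = -3*N
z = -2 + I*√6 (z = -2 + √(-5 - 1) = -2 + √(-6) = -2 + I*√6 ≈ -2.0 + 2.4495*I)
p(h, n) = -22/3 - 4*n/3 (p(h, n) = -2 + ((n + 4)*(0 - 4))/3 = -2 + ((4 + n)*(-4))/3 = -2 + (-16 - 4*n)/3 = -2 + (-16/3 - 4*n/3) = -22/3 - 4*n/3)
-19*(-3 + 5)*U(-1, 6) + p(z, r(6)) = -19*(-3 + 5)*5 + (-22/3 - (-4)*6) = -38*5 + (-22/3 - 4/3*(-18)) = -19*10 + (-22/3 + 24) = -190 + 50/3 = -520/3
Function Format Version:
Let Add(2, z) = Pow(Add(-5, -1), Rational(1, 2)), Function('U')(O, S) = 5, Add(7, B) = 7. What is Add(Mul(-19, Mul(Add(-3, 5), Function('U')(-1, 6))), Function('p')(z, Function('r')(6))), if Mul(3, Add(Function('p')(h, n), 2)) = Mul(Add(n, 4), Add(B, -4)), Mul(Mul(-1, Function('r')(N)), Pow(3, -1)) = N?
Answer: Rational(-520, 3) ≈ -173.33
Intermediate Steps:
B = 0 (B = Add(-7, 7) = 0)
Function('r')(N) = Mul(-3, N)
z = Add(-2, Mul(I, Pow(6, Rational(1, 2)))) (z = Add(-2, Pow(Add(-5, -1), Rational(1, 2))) = Add(-2, Pow(-6, Rational(1, 2))) = Add(-2, Mul(I, Pow(6, Rational(1, 2)))) ≈ Add(-2.0000, Mul(2.4495, I)))
Function('p')(h, n) = Add(Rational(-22, 3), Mul(Rational(-4, 3), n)) (Function('p')(h, n) = Add(-2, Mul(Rational(1, 3), Mul(Add(n, 4), Add(0, -4)))) = Add(-2, Mul(Rational(1, 3), Mul(Add(4, n), -4))) = Add(-2, Mul(Rational(1, 3), Add(-16, Mul(-4, n)))) = Add(-2, Add(Rational(-16, 3), Mul(Rational(-4, 3), n))) = Add(Rational(-22, 3), Mul(Rational(-4, 3), n)))
Add(Mul(-19, Mul(Add(-3, 5), Function('U')(-1, 6))), Function('p')(z, Function('r')(6))) = Add(Mul(-19, Mul(Add(-3, 5), 5)), Add(Rational(-22, 3), Mul(Rational(-4, 3), Mul(-3, 6)))) = Add(Mul(-19, Mul(2, 5)), Add(Rational(-22, 3), Mul(Rational(-4, 3), -18))) = Add(Mul(-19, 10), Add(Rational(-22, 3), 24)) = Add(-190, Rational(50, 3)) = Rational(-520, 3)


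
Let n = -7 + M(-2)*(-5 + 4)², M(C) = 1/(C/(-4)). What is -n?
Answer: 5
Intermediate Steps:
M(C) = -4/C (M(C) = 1/(C*(-¼)) = 1/(-C/4) = -4/C)
n = -5 (n = -7 + (-4/(-2))*(-5 + 4)² = -7 - 4*(-½)*(-1)² = -7 + 2*1 = -7 + 2 = -5)
-n = -1*(-5) = 5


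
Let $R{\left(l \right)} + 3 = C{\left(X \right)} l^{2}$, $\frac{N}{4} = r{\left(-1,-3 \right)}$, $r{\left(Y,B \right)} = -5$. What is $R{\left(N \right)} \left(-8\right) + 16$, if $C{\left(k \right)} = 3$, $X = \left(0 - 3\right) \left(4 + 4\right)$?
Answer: $-9560$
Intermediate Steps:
$N = -20$ ($N = 4 \left(-5\right) = -20$)
$X = -24$ ($X = \left(-3\right) 8 = -24$)
$R{\left(l \right)} = -3 + 3 l^{2}$
$R{\left(N \right)} \left(-8\right) + 16 = \left(-3 + 3 \left(-20\right)^{2}\right) \left(-8\right) + 16 = \left(-3 + 3 \cdot 400\right) \left(-8\right) + 16 = \left(-3 + 1200\right) \left(-8\right) + 16 = 1197 \left(-8\right) + 16 = -9576 + 16 = -9560$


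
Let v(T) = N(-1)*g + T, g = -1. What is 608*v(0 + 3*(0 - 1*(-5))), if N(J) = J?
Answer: 9728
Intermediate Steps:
v(T) = 1 + T (v(T) = -1*(-1) + T = 1 + T)
608*v(0 + 3*(0 - 1*(-5))) = 608*(1 + (0 + 3*(0 - 1*(-5)))) = 608*(1 + (0 + 3*(0 + 5))) = 608*(1 + (0 + 3*5)) = 608*(1 + (0 + 15)) = 608*(1 + 15) = 608*16 = 9728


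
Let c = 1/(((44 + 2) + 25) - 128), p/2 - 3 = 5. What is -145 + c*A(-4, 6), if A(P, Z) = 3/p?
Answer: -44081/304 ≈ -145.00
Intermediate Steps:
p = 16 (p = 6 + 2*5 = 6 + 10 = 16)
A(P, Z) = 3/16
c = -1/57 (c = 1/((46 + 25) - 128) = 1/(71 - 128) = 1/(-57) = -1/57 ≈ -0.017544)
-145 + c*A(-4, 6) = -145 - 1/57*3/16 = -145 - 1/304 = -44081/304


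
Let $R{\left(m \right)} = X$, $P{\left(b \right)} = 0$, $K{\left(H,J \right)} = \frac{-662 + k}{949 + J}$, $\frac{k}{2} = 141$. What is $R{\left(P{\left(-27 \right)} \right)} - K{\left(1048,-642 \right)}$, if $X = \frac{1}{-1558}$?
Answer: $\frac{591733}{478306} \approx 1.2371$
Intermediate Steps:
$k = 282$ ($k = 2 \cdot 141 = 282$)
$X = - \frac{1}{1558} \approx -0.00064185$
$K{\left(H,J \right)} = - \frac{380}{949 + J}$ ($K{\left(H,J \right)} = \frac{-662 + 282}{949 + J} = - \frac{380}{949 + J}$)
$R{\left(m \right)} = - \frac{1}{1558}$
$R{\left(P{\left(-27 \right)} \right)} - K{\left(1048,-642 \right)} = - \frac{1}{1558} - - \frac{380}{949 - 642} = - \frac{1}{1558} - - \frac{380}{307} = - \frac{1}{1558} + \frac{380}{307} = \frac{591733}{478306}$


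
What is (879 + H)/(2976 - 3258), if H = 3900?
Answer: -1593/94 ≈ -16.947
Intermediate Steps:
(879 + H)/(2976 - 3258) = (879 + 3900)/(2976 - 3258) = 4779/(-282) = 4779*(-1/282) = -1593/94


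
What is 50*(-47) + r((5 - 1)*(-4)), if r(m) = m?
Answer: -2366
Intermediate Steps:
50*(-47) + r((5 - 1)*(-4)) = 50*(-47) + (5 - 1)*(-4) = -2350 + 4*(-4) = -2350 - 16 = -2366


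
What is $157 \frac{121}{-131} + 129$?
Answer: $- \frac{2098}{131} \approx -16.015$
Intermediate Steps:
$157 \frac{121}{-131} + 129 = 157 \cdot 121 \left(- \frac{1}{131}\right) + 129 = 157 \left(- \frac{121}{131}\right) + 129 = - \frac{18997}{131} + 129 = - \frac{2098}{131}$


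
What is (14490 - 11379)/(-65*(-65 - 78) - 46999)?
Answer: -1037/12568 ≈ -0.082511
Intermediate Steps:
(14490 - 11379)/(-65*(-65 - 78) - 46999) = 3111/(-65*(-143) - 46999) = 3111/(9295 - 46999) = 3111/(-37704) = 3111*(-1/37704) = -1037/12568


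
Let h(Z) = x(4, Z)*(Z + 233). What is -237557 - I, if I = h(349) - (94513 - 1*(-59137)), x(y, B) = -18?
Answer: -73431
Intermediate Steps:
h(Z) = -4194 - 18*Z (h(Z) = -18*(Z + 233) = -18*(233 + Z) = -4194 - 18*Z)
I = -164126 (I = (-4194 - 18*349) - (94513 - 1*(-59137)) = (-4194 - 6282) - (94513 + 59137) = -10476 - 1*153650 = -10476 - 153650 = -164126)
-237557 - I = -237557 - 1*(-164126) = -237557 + 164126 = -73431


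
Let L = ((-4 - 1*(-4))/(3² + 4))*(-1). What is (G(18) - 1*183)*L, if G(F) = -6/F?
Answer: 0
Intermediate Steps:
L = 0 (L = ((-4 + 4)/(9 + 4))*(-1) = (0/13)*(-1) = ((1/13)*0)*(-1) = 0*(-1) = 0)
(G(18) - 1*183)*L = (-6/18 - 1*183)*0 = (-6*1/18 - 183)*0 = (-⅓ - 183)*0 = -550/3*0 = 0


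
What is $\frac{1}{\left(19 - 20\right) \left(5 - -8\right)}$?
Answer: $- \frac{1}{13} \approx -0.076923$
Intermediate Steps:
$\frac{1}{\left(19 - 20\right) \left(5 - -8\right)} = \frac{1}{\left(19 - 20\right) \left(5 + 8\right)} = \frac{1}{\left(-1\right) 13} = \frac{1}{-13} = - \frac{1}{13}$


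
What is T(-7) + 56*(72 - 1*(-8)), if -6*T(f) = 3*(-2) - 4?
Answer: 13445/3 ≈ 4481.7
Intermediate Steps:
T(f) = 5/3 (T(f) = -(3*(-2) - 4)/6 = -(-6 - 4)/6 = -⅙*(-10) = 5/3)
T(-7) + 56*(72 - 1*(-8)) = 5/3 + 56*(72 - 1*(-8)) = 5/3 + 56*(72 + 8) = 5/3 + 56*80 = 5/3 + 4480 = 13445/3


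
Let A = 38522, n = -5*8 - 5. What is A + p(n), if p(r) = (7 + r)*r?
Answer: 40232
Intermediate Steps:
n = -45 (n = -40 - 5 = -45)
p(r) = r*(7 + r)
A + p(n) = 38522 - 45*(7 - 45) = 38522 - 45*(-38) = 38522 + 1710 = 40232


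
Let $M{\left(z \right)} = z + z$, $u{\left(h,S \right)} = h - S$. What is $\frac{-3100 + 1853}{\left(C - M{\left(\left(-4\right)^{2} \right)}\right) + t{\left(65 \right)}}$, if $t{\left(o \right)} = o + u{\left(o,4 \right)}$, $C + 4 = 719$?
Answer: $- \frac{1247}{809} \approx -1.5414$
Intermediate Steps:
$C = 715$ ($C = -4 + 719 = 715$)
$M{\left(z \right)} = 2 z$
$t{\left(o \right)} = -4 + 2 o$ ($t{\left(o \right)} = o + \left(o - 4\right) = o + \left(-4 + o\right) = -4 + 2 o$)
$\frac{-3100 + 1853}{\left(C - M{\left(\left(-4\right)^{2} \right)}\right) + t{\left(65 \right)}} = \frac{-3100 + 1853}{\left(715 - 2 \left(-4\right)^{2}\right) + \left(-4 + 2 \cdot 65\right)} = - \frac{1247}{\left(715 - 2 \cdot 16\right) + \left(-4 + 130\right)} = - \frac{1247}{\left(715 - 32\right) + 126} = - \frac{1247}{683 + 126} = - \frac{1247}{809}$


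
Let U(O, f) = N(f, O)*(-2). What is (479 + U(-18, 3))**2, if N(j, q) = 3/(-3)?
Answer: 231361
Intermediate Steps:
N(j, q) = -1 (N(j, q) = 3*(-1/3) = -1)
U(O, f) = 2 (U(O, f) = -1*(-2) = 2)
(479 + U(-18, 3))**2 = (479 + 2)**2 = 481**2 = 231361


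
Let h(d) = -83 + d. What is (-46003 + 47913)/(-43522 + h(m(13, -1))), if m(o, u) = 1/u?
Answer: -955/21803 ≈ -0.043801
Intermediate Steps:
(-46003 + 47913)/(-43522 + h(m(13, -1))) = (-46003 + 47913)/(-43522 + (-83 + 1/(-1))) = 1910/(-43522 + (-83 - 1)) = 1910/(-43522 - 84) = 1910/(-43606) = 1910*(-1/43606) = -955/21803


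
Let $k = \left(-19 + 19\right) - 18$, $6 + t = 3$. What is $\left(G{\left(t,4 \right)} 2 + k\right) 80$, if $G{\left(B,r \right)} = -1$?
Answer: $-1600$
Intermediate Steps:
$t = -3$ ($t = -6 + 3 = -3$)
$k = -18$ ($k = 0 - 18 = -18$)
$\left(G{\left(t,4 \right)} 2 + k\right) 80 = \left(\left(-1\right) 2 - 18\right) 80 = \left(-2 - 18\right) 80 = \left(-20\right) 80 = -1600$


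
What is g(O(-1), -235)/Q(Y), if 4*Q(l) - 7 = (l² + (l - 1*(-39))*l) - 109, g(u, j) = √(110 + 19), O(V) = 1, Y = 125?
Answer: 4*√129/36023 ≈ 0.0012612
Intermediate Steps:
g(u, j) = √129
Q(l) = -51/2 + l²/4 + l*(39 + l)/4 (Q(l) = 7/4 + ((l² + (l - 1*(-39))*l) - 109)/4 = 7/4 + ((l² + (l + 39)*l) - 109)/4 = 7/4 + ((l² + (39 + l)*l) - 109)/4 = 7/4 + ((l² + l*(39 + l)) - 109)/4 = 7/4 + (-109 + l² + l*(39 + l))/4 = 7/4 + (-109/4 + l²/4 + l*(39 + l)/4) = -51/2 + l²/4 + l*(39 + l)/4)
g(O(-1), -235)/Q(Y) = √129/(-51/2 + (½)*125² + (39/4)*125) = √129/(-51/2 + (½)*15625 + 4875/4) = √129/(-51/2 + 15625/2 + 4875/4) = √129/(36023/4) = √129*(4/36023) = 4*√129/36023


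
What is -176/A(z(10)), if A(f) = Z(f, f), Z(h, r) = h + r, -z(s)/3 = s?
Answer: 44/15 ≈ 2.9333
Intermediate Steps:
z(s) = -3*s
A(f) = 2*f (A(f) = f + f = 2*f)
-176/A(z(10)) = -176/(2*(-3*10)) = -176/(2*(-30)) = -176/(-60) = -176*(-1/60) = 44/15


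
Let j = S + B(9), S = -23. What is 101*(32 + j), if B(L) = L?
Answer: 1818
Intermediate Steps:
j = -14 (j = -23 + 9 = -14)
101*(32 + j) = 101*(32 - 14) = 101*18 = 1818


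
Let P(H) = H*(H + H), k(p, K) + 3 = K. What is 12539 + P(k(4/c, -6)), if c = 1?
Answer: 12701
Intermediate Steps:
k(p, K) = -3 + K
P(H) = 2*H² (P(H) = H*(2*H) = 2*H²)
12539 + P(k(4/c, -6)) = 12539 + 2*(-3 - 6)² = 12539 + 2*(-9)² = 12539 + 2*81 = 12539 + 162 = 12701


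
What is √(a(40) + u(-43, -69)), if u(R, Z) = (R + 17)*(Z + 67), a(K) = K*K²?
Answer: 2*√16013 ≈ 253.08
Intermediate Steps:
a(K) = K³
u(R, Z) = (17 + R)*(67 + Z)
√(a(40) + u(-43, -69)) = √(40³ + (1139 + 17*(-69) + 67*(-43) - 43*(-69))) = √(64000 + (1139 - 1173 - 2881 + 2967)) = √(64000 + 52) = √64052 = 2*√16013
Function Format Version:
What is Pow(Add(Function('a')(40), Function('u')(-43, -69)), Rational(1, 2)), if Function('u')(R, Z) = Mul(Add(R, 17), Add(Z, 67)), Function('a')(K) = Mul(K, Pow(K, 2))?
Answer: Mul(2, Pow(16013, Rational(1, 2))) ≈ 253.08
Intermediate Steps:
Function('a')(K) = Pow(K, 3)
Function('u')(R, Z) = Mul(Add(17, R), Add(67, Z))
Pow(Add(Function('a')(40), Function('u')(-43, -69)), Rational(1, 2)) = Pow(Add(Pow(40, 3), Add(1139, Mul(17, -69), Mul(67, -43), Mul(-43, -69))), Rational(1, 2)) = Pow(Add(64000, Add(1139, -1173, -2881, 2967)), Rational(1, 2)) = Pow(Add(64000, 52), Rational(1, 2)) = Pow(64052, Rational(1, 2)) = Mul(2, Pow(16013, Rational(1, 2)))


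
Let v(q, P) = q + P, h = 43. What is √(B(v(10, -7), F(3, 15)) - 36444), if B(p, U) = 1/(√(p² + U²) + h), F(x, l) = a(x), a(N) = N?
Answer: √(-1567091 - 109332*√2)/√(43 + 3*√2) ≈ 190.9*I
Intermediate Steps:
F(x, l) = x
v(q, P) = P + q
B(p, U) = 1/(43 + √(U² + p²)) (B(p, U) = 1/(√(p² + U²) + 43) = 1/(√(U² + p²) + 43) = 1/(43 + √(U² + p²)))
√(B(v(10, -7), F(3, 15)) - 36444) = √(1/(43 + √(3² + (-7 + 10)²)) - 36444) = √(1/(43 + √(9 + 3²)) - 36444) = √(1/(43 + √(9 + 9)) - 36444) = √(1/(43 + √18) - 36444) = √(1/(43 + 3*√2) - 36444) = √(-36444 + 1/(43 + 3*√2))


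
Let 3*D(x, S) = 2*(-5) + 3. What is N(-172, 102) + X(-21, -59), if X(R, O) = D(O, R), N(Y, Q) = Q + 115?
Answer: 644/3 ≈ 214.67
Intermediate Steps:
N(Y, Q) = 115 + Q
D(x, S) = -7/3 (D(x, S) = (2*(-5) + 3)/3 = (-10 + 3)/3 = (1/3)*(-7) = -7/3)
X(R, O) = -7/3
N(-172, 102) + X(-21, -59) = (115 + 102) - 7/3 = 217 - 7/3 = 644/3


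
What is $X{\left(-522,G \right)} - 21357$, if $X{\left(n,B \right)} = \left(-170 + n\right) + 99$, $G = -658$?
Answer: $-21950$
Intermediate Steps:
$X{\left(n,B \right)} = -71 + n$
$X{\left(-522,G \right)} - 21357 = \left(-71 - 522\right) - 21357 = -593 - 21357 = -21950$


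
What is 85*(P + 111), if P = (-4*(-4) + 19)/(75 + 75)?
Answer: 56729/6 ≈ 9454.8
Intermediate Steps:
P = 7/30 (P = (16 + 19)/150 = 35*(1/150) = 7/30 ≈ 0.23333)
85*(P + 111) = 85*(7/30 + 111) = 85*(3337/30) = 56729/6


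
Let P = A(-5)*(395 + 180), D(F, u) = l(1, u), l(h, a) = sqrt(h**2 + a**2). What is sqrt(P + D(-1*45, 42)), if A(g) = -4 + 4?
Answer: 1765**(1/4) ≈ 6.4817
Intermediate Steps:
A(g) = 0
l(h, a) = sqrt(a**2 + h**2)
D(F, u) = sqrt(1 + u**2) (D(F, u) = sqrt(u**2 + 1**2) = sqrt(u**2 + 1) = sqrt(1 + u**2))
P = 0 (P = 0*(395 + 180) = 0*575 = 0)
sqrt(P + D(-1*45, 42)) = sqrt(0 + sqrt(1 + 42**2)) = sqrt(0 + sqrt(1 + 1764)) = sqrt(0 + sqrt(1765)) = sqrt(sqrt(1765)) = 1765**(1/4)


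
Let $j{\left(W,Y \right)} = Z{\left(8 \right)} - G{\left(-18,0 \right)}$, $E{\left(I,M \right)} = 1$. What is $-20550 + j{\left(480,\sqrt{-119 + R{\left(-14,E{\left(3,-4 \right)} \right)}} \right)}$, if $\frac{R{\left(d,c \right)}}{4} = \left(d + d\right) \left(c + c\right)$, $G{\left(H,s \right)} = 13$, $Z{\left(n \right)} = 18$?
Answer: $-20545$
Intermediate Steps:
$R{\left(d,c \right)} = 16 c d$ ($R{\left(d,c \right)} = 4 \left(d + d\right) \left(c + c\right) = 4 \cdot 2 d 2 c = 4 \cdot 4 c d = 16 c d$)
$j{\left(W,Y \right)} = 5$ ($j{\left(W,Y \right)} = 18 - 13 = 5$)
$-20550 + j{\left(480,\sqrt{-119 + R{\left(-14,E{\left(3,-4 \right)} \right)}} \right)} = -20550 + 5 = -20545$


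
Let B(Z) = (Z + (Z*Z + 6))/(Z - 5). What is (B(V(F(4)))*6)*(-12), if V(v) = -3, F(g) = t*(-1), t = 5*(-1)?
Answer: 108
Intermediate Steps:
t = -5
F(g) = 5 (F(g) = -5*(-1) = 5)
B(Z) = (6 + Z + Z²)/(-5 + Z) (B(Z) = (Z + (Z² + 6))/(-5 + Z) = (Z + (6 + Z²))/(-5 + Z) = (6 + Z + Z²)/(-5 + Z))
(B(V(F(4)))*6)*(-12) = (((6 - 3 + (-3)²)/(-5 - 3))*6)*(-12) = (((6 - 3 + 9)/(-8))*6)*(-12) = (-⅛*12*6)*(-12) = -3/2*6*(-12) = -9*(-12) = 108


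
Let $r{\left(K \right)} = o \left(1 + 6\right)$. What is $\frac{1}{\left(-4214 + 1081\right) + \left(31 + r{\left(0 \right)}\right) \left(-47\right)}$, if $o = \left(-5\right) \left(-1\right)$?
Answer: $- \frac{1}{6235} \approx -0.00016038$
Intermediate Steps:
$o = 5$
$r{\left(K \right)} = 35$ ($r{\left(K \right)} = 5 \left(1 + 6\right) = 5 \cdot 7 = 35$)
$\frac{1}{\left(-4214 + 1081\right) + \left(31 + r{\left(0 \right)}\right) \left(-47\right)} = \frac{1}{\left(-4214 + 1081\right) + \left(31 + 35\right) \left(-47\right)} = \frac{1}{-3133 + 66 \left(-47\right)} = \frac{1}{-3133 - 3102} = \frac{1}{-6235} = - \frac{1}{6235}$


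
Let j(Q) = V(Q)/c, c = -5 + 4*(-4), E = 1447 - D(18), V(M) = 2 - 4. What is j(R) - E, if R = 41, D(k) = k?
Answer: -30007/21 ≈ -1428.9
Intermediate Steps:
V(M) = -2
E = 1429 (E = 1447 - 1*18 = 1447 - 18 = 1429)
c = -21 (c = -5 - 16 = -21)
j(Q) = 2/21 (j(Q) = -2/(-21) = -2*(-1/21) = 2/21)
j(R) - E = 2/21 - 1*1429 = 2/21 - 1429 = -30007/21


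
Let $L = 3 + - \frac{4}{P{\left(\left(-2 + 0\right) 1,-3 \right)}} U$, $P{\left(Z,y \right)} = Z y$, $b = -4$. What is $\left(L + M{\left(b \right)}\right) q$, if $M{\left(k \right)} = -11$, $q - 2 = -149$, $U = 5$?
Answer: $1666$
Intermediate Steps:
$q = -147$ ($q = 2 - 149 = -147$)
$L = - \frac{1}{3}$ ($L = 3 + - \frac{4}{\left(-2 + 0\right) 1 \left(-3\right)} 5 = 3 + - \frac{4}{\left(-2\right) 1 \left(-3\right)} 5 = 3 + - \frac{4}{\left(-2\right) \left(-3\right)} 5 = 3 + - \frac{4}{6} \cdot 5 = 3 + \left(-4\right) \frac{1}{6} \cdot 5 = 3 - \frac{10}{3} = - \frac{1}{3} \approx -0.33333$)
$\left(L + M{\left(b \right)}\right) q = \left(- \frac{1}{3} - 11\right) \left(-147\right) = \left(- \frac{34}{3}\right) \left(-147\right) = 1666$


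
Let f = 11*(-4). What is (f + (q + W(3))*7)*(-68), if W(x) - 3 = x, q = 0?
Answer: 136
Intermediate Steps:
W(x) = 3 + x
f = -44
(f + (q + W(3))*7)*(-68) = (-44 + (0 + (3 + 3))*7)*(-68) = (-44 + (0 + 6)*7)*(-68) = (-44 + 6*7)*(-68) = (-44 + 42)*(-68) = -2*(-68) = 136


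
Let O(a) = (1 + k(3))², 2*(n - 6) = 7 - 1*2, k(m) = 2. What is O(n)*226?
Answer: 2034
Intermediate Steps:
n = 17/2 (n = 6 + (7 - 1*2)/2 = 6 + (7 - 2)/2 = 6 + (½)*5 = 6 + 5/2 = 17/2 ≈ 8.5000)
O(a) = 9 (O(a) = (1 + 2)² = 3² = 9)
O(n)*226 = 9*226 = 2034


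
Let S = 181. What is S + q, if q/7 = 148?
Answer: 1217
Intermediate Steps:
q = 1036 (q = 7*148 = 1036)
S + q = 181 + 1036 = 1217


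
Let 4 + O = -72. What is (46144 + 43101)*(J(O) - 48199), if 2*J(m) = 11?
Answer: -8602057815/2 ≈ -4.3010e+9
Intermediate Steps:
O = -76 (O = -4 - 72 = -76)
J(m) = 11/2 (J(m) = (1/2)*11 = 11/2)
(46144 + 43101)*(J(O) - 48199) = (46144 + 43101)*(11/2 - 48199) = 89245*(-96387/2) = -8602057815/2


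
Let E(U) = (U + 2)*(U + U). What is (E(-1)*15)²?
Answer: 900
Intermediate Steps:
E(U) = 2*U*(2 + U) (E(U) = (2 + U)*(2*U) = 2*U*(2 + U))
(E(-1)*15)² = ((2*(-1)*(2 - 1))*15)² = ((2*(-1)*1)*15)² = (-2*15)² = (-30)² = 900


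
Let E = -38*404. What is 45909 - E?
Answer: 61261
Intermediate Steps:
E = -15352
45909 - E = 45909 - 1*(-15352) = 45909 + 15352 = 61261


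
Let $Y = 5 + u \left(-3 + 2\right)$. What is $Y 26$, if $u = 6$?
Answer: $-26$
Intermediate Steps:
$Y = -1$ ($Y = 5 + 6 \left(-3 + 2\right) = 5 + 6 \left(-1\right) = 5 - 6 = -1$)
$Y 26 = \left(-1\right) 26 = -26$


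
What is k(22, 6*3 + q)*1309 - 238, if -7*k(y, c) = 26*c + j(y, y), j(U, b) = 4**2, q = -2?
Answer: -81022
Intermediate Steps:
j(U, b) = 16
k(y, c) = -16/7 - 26*c/7 (k(y, c) = -(26*c + 16)/7 = -(16 + 26*c)/7 = -16/7 - 26*c/7)
k(22, 6*3 + q)*1309 - 238 = (-16/7 - 26*(6*3 - 2)/7)*1309 - 238 = (-16/7 - 26*(18 - 2)/7)*1309 - 238 = (-16/7 - 26/7*16)*1309 - 238 = (-16/7 - 416/7)*1309 - 238 = -432/7*1309 - 238 = -80784 - 238 = -81022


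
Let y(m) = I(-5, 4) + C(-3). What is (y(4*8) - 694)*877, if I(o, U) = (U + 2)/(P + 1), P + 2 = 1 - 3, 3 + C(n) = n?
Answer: -615654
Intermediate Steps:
C(n) = -3 + n
P = -4 (P = -2 + (1 - 3) = -2 - 2 = -4)
I(o, U) = -⅔ - U/3 (I(o, U) = (U + 2)/(-4 + 1) = (2 + U)/(-3) = (2 + U)*(-⅓) = -⅔ - U/3)
y(m) = -8 (y(m) = (-⅔ - ⅓*4) + (-3 - 3) = (-⅔ - 4/3) - 6 = -2 - 6 = -8)
(y(4*8) - 694)*877 = (-8 - 694)*877 = -702*877 = -615654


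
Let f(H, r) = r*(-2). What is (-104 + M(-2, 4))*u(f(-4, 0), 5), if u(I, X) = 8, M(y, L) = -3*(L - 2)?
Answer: -880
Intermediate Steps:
M(y, L) = 6 - 3*L (M(y, L) = -3*(-2 + L) = 6 - 3*L)
f(H, r) = -2*r
(-104 + M(-2, 4))*u(f(-4, 0), 5) = (-104 + (6 - 3*4))*8 = (-104 + (6 - 12))*8 = (-104 - 6)*8 = -110*8 = -880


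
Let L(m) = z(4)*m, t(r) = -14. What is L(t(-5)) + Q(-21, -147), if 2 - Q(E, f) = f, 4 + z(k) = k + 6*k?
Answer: -187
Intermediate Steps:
z(k) = -4 + 7*k (z(k) = -4 + (k + 6*k) = -4 + 7*k)
Q(E, f) = 2 - f
L(m) = 24*m (L(m) = (-4 + 7*4)*m = (-4 + 28)*m = 24*m)
L(t(-5)) + Q(-21, -147) = 24*(-14) + (2 - 1*(-147)) = -336 + (2 + 147) = -336 + 149 = -187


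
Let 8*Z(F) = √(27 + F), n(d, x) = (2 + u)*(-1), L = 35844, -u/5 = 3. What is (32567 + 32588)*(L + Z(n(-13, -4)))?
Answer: 2335415820 + 65155*√10/4 ≈ 2.3355e+9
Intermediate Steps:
u = -15 (u = -5*3 = -15)
n(d, x) = 13 (n(d, x) = (2 - 15)*(-1) = -13*(-1) = 13)
Z(F) = √(27 + F)/8
(32567 + 32588)*(L + Z(n(-13, -4))) = (32567 + 32588)*(35844 + √(27 + 13)/8) = 65155*(35844 + √40/8) = 65155*(35844 + (2*√10)/8) = 65155*(35844 + √10/4) = 2335415820 + 65155*√10/4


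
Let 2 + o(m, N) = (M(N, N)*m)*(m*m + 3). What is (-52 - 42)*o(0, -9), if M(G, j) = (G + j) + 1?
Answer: 188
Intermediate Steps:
M(G, j) = 1 + G + j
o(m, N) = -2 + m*(1 + 2*N)*(3 + m**2) (o(m, N) = -2 + ((1 + N + N)*m)*(m*m + 3) = -2 + ((1 + 2*N)*m)*(m**2 + 3) = -2 + (m*(1 + 2*N))*(3 + m**2) = -2 + m*(1 + 2*N)*(3 + m**2))
(-52 - 42)*o(0, -9) = (-52 - 42)*(-2 + 0**3*(1 + 2*(-9)) + 3*0*(1 + 2*(-9))) = -94*(-2 + 0*(1 - 18) + 3*0*(1 - 18)) = -94*(-2 + 0*(-17) + 3*0*(-17)) = -94*(-2 + 0 + 0) = -94*(-2) = 188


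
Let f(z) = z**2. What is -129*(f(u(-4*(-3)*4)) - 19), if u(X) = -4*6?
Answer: -71853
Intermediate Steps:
u(X) = -24
-129*(f(u(-4*(-3)*4)) - 19) = -129*((-24)**2 - 19) = -129*(576 - 19) = -129*557 = -71853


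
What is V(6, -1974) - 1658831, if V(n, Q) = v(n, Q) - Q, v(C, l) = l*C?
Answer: -1668701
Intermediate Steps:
v(C, l) = C*l
V(n, Q) = -Q + Q*n (V(n, Q) = n*Q - Q = Q*n - Q = -Q + Q*n)
V(6, -1974) - 1658831 = -1974*(-1 + 6) - 1658831 = -1974*5 - 1658831 = -9870 - 1658831 = -1668701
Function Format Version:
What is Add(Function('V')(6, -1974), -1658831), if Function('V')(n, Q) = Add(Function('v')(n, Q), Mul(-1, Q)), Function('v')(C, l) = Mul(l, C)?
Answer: -1668701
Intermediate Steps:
Function('v')(C, l) = Mul(C, l)
Function('V')(n, Q) = Add(Mul(-1, Q), Mul(Q, n)) (Function('V')(n, Q) = Add(Mul(n, Q), Mul(-1, Q)) = Add(Mul(Q, n), Mul(-1, Q)) = Add(Mul(-1, Q), Mul(Q, n)))
Add(Function('V')(6, -1974), -1658831) = Add(Mul(-1974, Add(-1, 6)), -1658831) = Add(Mul(-1974, 5), -1658831) = Add(-9870, -1658831) = -1668701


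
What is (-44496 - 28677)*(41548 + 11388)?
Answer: -3873485928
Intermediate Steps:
(-44496 - 28677)*(41548 + 11388) = -73173*52936 = -3873485928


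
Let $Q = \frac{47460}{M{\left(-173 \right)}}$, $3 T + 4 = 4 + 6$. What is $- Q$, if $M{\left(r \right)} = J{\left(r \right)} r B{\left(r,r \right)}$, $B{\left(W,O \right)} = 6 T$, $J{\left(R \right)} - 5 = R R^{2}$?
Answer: $- \frac{3955}{895744176} \approx -4.4153 \cdot 10^{-6}$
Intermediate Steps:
$T = 2$ ($T = - \frac{4}{3} + \frac{4 + 6}{3} = - \frac{4}{3} + \frac{1}{3} \cdot 10 = - \frac{4}{3} + \frac{10}{3} = 2$)
$J{\left(R \right)} = 5 + R^{3}$ ($J{\left(R \right)} = 5 + R R^{2} = 5 + R^{3}$)
$B{\left(W,O \right)} = 12$ ($B{\left(W,O \right)} = 6 \cdot 2 = 12$)
$M{\left(r \right)} = 12 r \left(5 + r^{3}\right)$ ($M{\left(r \right)} = \left(5 + r^{3}\right) r 12 = r \left(5 + r^{3}\right) 12 = 12 r \left(5 + r^{3}\right)$)
$Q = \frac{3955}{895744176}$ ($Q = \frac{47460}{12 \left(-173\right) \left(5 + \left(-173\right)^{3}\right)} = \frac{47460}{12 \left(-173\right) \left(5 - 5177717\right)} = \frac{47460}{12 \left(-173\right) \left(-5177712\right)} = \frac{47460}{10748930112} = 47460 \cdot \frac{1}{10748930112} = \frac{3955}{895744176} \approx 4.4153 \cdot 10^{-6}$)
$- Q = \left(-1\right) \frac{3955}{895744176} = - \frac{3955}{895744176}$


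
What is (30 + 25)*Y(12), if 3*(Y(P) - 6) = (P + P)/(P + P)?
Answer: 1045/3 ≈ 348.33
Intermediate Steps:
Y(P) = 19/3 (Y(P) = 6 + ((P + P)/(P + P))/3 = 6 + ((2*P)/((2*P)))/3 = 6 + ((2*P)*(1/(2*P)))/3 = 6 + (1/3)*1 = 6 + 1/3 = 19/3)
(30 + 25)*Y(12) = (30 + 25)*(19/3) = 55*(19/3) = 1045/3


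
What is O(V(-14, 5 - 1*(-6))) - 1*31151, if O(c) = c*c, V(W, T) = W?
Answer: -30955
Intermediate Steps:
O(c) = c²
O(V(-14, 5 - 1*(-6))) - 1*31151 = (-14)² - 1*31151 = 196 - 31151 = -30955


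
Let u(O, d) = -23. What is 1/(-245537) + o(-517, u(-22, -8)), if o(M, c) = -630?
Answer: -154688311/245537 ≈ -630.00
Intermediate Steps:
1/(-245537) + o(-517, u(-22, -8)) = 1/(-245537) - 630 = -1/245537 - 630 = -154688311/245537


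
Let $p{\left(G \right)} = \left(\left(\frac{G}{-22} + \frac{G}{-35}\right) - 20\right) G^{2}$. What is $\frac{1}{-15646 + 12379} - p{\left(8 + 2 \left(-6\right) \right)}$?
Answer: $\frac{36048637}{114345} \approx 315.26$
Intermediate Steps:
$p{\left(G \right)} = G^{2} \left(-20 - \frac{57 G}{770}\right)$ ($p{\left(G \right)} = \left(\left(G \left(- \frac{1}{22}\right) + G \left(- \frac{1}{35}\right)\right) - 20\right) G^{2} = \left(\left(- \frac{G}{22} - \frac{G}{35}\right) - 20\right) G^{2} = \left(- \frac{57 G}{770} - 20\right) G^{2} = \left(-20 - \frac{57 G}{770}\right) G^{2} = G^{2} \left(-20 - \frac{57 G}{770}\right)$)
$\frac{1}{-15646 + 12379} - p{\left(8 + 2 \left(-6\right) \right)} = \frac{1}{-15646 + 12379} - \frac{\left(8 + 2 \left(-6\right)\right)^{2} \left(-15400 - 57 \left(8 + 2 \left(-6\right)\right)\right)}{770} = \frac{1}{-3267} - \frac{\left(8 - 12\right)^{2} \left(-15400 - 57 \left(8 - 12\right)\right)}{770} = - \frac{1}{3267} - \frac{\left(-4\right)^{2} \left(-15400 - -228\right)}{770} = - \frac{1}{3267} - \frac{1}{770} \cdot 16 \left(-15400 + 228\right) = - \frac{1}{3267} - \frac{1}{770} \cdot 16 \left(-15172\right) = - \frac{1}{3267} - - \frac{121376}{385} = - \frac{1}{3267} + \frac{121376}{385} = \frac{36048637}{114345}$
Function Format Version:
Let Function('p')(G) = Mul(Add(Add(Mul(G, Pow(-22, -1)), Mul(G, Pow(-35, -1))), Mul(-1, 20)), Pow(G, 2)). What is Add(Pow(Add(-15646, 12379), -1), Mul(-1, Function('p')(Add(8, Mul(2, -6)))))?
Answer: Rational(36048637, 114345) ≈ 315.26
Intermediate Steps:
Function('p')(G) = Mul(Pow(G, 2), Add(-20, Mul(Rational(-57, 770), G))) (Function('p')(G) = Mul(Add(Add(Mul(G, Rational(-1, 22)), Mul(G, Rational(-1, 35))), -20), Pow(G, 2)) = Mul(Add(Add(Mul(Rational(-1, 22), G), Mul(Rational(-1, 35), G)), -20), Pow(G, 2)) = Mul(Add(Mul(Rational(-57, 770), G), -20), Pow(G, 2)) = Mul(Add(-20, Mul(Rational(-57, 770), G)), Pow(G, 2)) = Mul(Pow(G, 2), Add(-20, Mul(Rational(-57, 770), G))))
Add(Pow(Add(-15646, 12379), -1), Mul(-1, Function('p')(Add(8, Mul(2, -6))))) = Add(Pow(Add(-15646, 12379), -1), Mul(-1, Mul(Rational(1, 770), Pow(Add(8, Mul(2, -6)), 2), Add(-15400, Mul(-57, Add(8, Mul(2, -6))))))) = Add(Pow(-3267, -1), Mul(-1, Mul(Rational(1, 770), Pow(Add(8, -12), 2), Add(-15400, Mul(-57, Add(8, -12)))))) = Add(Rational(-1, 3267), Mul(-1, Mul(Rational(1, 770), Pow(-4, 2), Add(-15400, Mul(-57, -4))))) = Add(Rational(-1, 3267), Mul(-1, Mul(Rational(1, 770), 16, Add(-15400, 228)))) = Add(Rational(-1, 3267), Mul(-1, Mul(Rational(1, 770), 16, -15172))) = Add(Rational(-1, 3267), Mul(-1, Rational(-121376, 385))) = Add(Rational(-1, 3267), Rational(121376, 385)) = Rational(36048637, 114345)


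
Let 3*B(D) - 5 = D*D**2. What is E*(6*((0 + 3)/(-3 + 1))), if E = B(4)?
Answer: -207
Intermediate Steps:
B(D) = 5/3 + D**3/3 (B(D) = 5/3 + (D*D**2)/3 = 5/3 + D**3/3)
E = 23 (E = 5/3 + (1/3)*4**3 = 5/3 + (1/3)*64 = 5/3 + 64/3 = 23)
E*(6*((0 + 3)/(-3 + 1))) = 23*(6*((0 + 3)/(-3 + 1))) = 23*(6*(3/(-2))) = 23*(6*(3*(-1/2))) = 23*(6*(-3/2)) = 23*(-9) = -207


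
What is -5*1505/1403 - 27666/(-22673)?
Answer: -131798927/31810219 ≈ -4.1433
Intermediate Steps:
-5*1505/1403 - 27666/(-22673) = -7525*1/1403 - 27666*(-1/22673) = -7525/1403 + 27666/22673 = -131798927/31810219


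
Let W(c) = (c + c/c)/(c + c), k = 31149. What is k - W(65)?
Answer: 2024652/65 ≈ 31149.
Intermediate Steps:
W(c) = (1 + c)/(2*c) (W(c) = (c + 1)/((2*c)) = (1 + c)*(1/(2*c)) = (1 + c)/(2*c))
k - W(65) = 31149 - (1 + 65)/(2*65) = 31149 - 66/(2*65) = 31149 - 1*33/65 = 31149 - 33/65 = 2024652/65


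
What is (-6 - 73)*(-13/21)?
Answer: 1027/21 ≈ 48.905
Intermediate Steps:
(-6 - 73)*(-13/21) = -(-1027)/21 = -79*(-13/21) = 1027/21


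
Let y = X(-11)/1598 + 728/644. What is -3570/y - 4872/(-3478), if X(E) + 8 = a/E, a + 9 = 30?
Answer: -836280975488/263470673 ≈ -3174.1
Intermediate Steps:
a = 21 (a = -9 + 30 = 21)
X(E) = -8 + 21/E
y = 454521/404294 (y = (-8 + 21/(-11))/1598 + 728/644 = (-8 + 21*(-1/11))*(1/1598) + 728*(1/644) = (-8 - 21/11)*(1/1598) + 26/23 = -109/11*1/1598 + 26/23 = -109/17578 + 26/23 = 454521/404294 ≈ 1.1242)
-3570/y - 4872/(-3478) = -3570/454521/404294 - 4872/(-3478) = -3570*404294/454521 - 4872*(-1/3478) = -481109860/151507 + 2436/1739 = -836280975488/263470673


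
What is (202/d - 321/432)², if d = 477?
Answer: 73441/719104 ≈ 0.10213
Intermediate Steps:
(202/d - 321/432)² = (202/477 - 321/432)² = (202*(1/477) - 321*1/432)² = (202/477 - 107/144)² = (-271/848)² = 73441/719104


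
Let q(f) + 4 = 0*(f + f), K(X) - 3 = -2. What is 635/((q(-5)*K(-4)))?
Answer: -635/4 ≈ -158.75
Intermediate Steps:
K(X) = 1 (K(X) = 3 - 2 = 1)
q(f) = -4 (q(f) = -4 + 0*(f + f) = -4 + 0*(2*f) = -4 + 0 = -4)
635/((q(-5)*K(-4))) = 635/((-4*1)) = 635/(-4) = 635*(-1/4) = -635/4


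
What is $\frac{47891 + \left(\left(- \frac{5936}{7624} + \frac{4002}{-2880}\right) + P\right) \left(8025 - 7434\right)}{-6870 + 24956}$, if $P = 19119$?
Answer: $\frac{1730028718833}{2757753280} \approx 627.33$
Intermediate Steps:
$\frac{47891 + \left(\left(- \frac{5936}{7624} + \frac{4002}{-2880}\right) + P\right) \left(8025 - 7434\right)}{-6870 + 24956} = \frac{47891 + \left(\left(- \frac{5936}{7624} + \frac{4002}{-2880}\right) + 19119\right) \left(8025 - 7434\right)}{-6870 + 24956} = \frac{47891 + \left(\left(\left(-5936\right) \frac{1}{7624} + 4002 \left(- \frac{1}{2880}\right)\right) + 19119\right) 591}{18086} = \left(47891 + \left(\left(- \frac{742}{953} - \frac{667}{480}\right) + 19119\right) 591\right) \frac{1}{18086} = \left(47891 + \left(- \frac{991811}{457440} + 19119\right) 591\right) \frac{1}{18086} = \left(47891 + \frac{8744803549}{457440} \cdot 591\right) \frac{1}{18086} = \left(47891 + \frac{1722726299153}{152480}\right) \frac{1}{18086} = \frac{1730028718833}{152480} \cdot \frac{1}{18086} = \frac{1730028718833}{2757753280}$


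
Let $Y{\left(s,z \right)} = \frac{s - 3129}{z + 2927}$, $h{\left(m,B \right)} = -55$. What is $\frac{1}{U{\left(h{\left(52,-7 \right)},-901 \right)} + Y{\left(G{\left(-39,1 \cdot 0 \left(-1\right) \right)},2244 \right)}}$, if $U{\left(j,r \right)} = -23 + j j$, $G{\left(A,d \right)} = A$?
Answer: $\frac{5171}{15520174} \approx 0.00033318$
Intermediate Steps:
$U{\left(j,r \right)} = -23 + j^{2}$
$Y{\left(s,z \right)} = \frac{-3129 + s}{2927 + z}$
$\frac{1}{U{\left(h{\left(52,-7 \right)},-901 \right)} + Y{\left(G{\left(-39,1 \cdot 0 \left(-1\right) \right)},2244 \right)}} = \frac{1}{\left(-23 + \left(-55\right)^{2}\right) + \frac{-3129 - 39}{2927 + 2244}} = \frac{1}{\left(-23 + 3025\right) + \frac{1}{5171} \left(-3168\right)} = \frac{1}{3002 + \frac{1}{5171} \left(-3168\right)} = \frac{1}{3002 - \frac{3168}{5171}} = \frac{1}{\frac{15520174}{5171}} = \frac{5171}{15520174}$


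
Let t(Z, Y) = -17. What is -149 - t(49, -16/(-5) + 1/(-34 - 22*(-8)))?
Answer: -132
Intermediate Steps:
-149 - t(49, -16/(-5) + 1/(-34 - 22*(-8))) = -149 - 1*(-17) = -149 + 17 = -132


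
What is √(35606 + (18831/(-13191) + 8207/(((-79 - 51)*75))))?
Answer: √2617445582465877930/8574150 ≈ 188.69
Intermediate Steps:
√(35606 + (18831/(-13191) + 8207/(((-79 - 51)*75)))) = √(35606 + (18831*(-1/13191) + 8207/((-130*75)))) = √(35606 + (-6277/4397 + 8207/(-9750))) = √(35606 + (-6277/4397 + 8207*(-1/9750))) = √(35606 + (-6277/4397 - 8207/9750)) = √(35606 - 97286929/42870750) = √(1526358637571/42870750) = √2617445582465877930/8574150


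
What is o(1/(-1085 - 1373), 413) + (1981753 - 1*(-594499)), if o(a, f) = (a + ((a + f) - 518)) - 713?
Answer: 3165208385/1229 ≈ 2.5754e+6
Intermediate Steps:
o(a, f) = -1231 + f + 2*a (o(a, f) = (a + (-518 + a + f)) - 713 = (-518 + f + 2*a) - 713 = -1231 + f + 2*a)
o(1/(-1085 - 1373), 413) + (1981753 - 1*(-594499)) = (-1231 + 413 + 2/(-1085 - 1373)) + (1981753 - 1*(-594499)) = (-1231 + 413 + 2/(-2458)) + (1981753 + 594499) = (-1231 + 413 + 2*(-1/2458)) + 2576252 = (-1231 + 413 - 1/1229) + 2576252 = -1005323/1229 + 2576252 = 3165208385/1229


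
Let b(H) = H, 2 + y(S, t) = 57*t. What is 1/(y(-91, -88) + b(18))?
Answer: -1/5000 ≈ -0.00020000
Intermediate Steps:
y(S, t) = -2 + 57*t
1/(y(-91, -88) + b(18)) = 1/((-2 + 57*(-88)) + 18) = 1/((-2 - 5016) + 18) = 1/(-5018 + 18) = 1/(-5000) = -1/5000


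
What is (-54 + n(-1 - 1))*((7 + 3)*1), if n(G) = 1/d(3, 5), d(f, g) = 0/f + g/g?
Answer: -530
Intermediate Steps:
d(f, g) = 1 (d(f, g) = 0 + 1 = 1)
n(G) = 1 (n(G) = 1/1 = 1)
(-54 + n(-1 - 1))*((7 + 3)*1) = (-54 + 1)*((7 + 3)*1) = -530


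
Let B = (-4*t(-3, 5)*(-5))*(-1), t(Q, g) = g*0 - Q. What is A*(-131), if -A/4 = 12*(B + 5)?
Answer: -345840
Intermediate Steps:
t(Q, g) = -Q (t(Q, g) = 0 - Q = -Q)
B = -60 (B = (-(-4)*(-3)*(-5))*(-1) = (-4*3*(-5))*(-1) = -12*(-5)*(-1) = 60*(-1) = -60)
A = 2640 (A = -48*(-60 + 5) = -48*(-55) = -4*(-660) = 2640)
A*(-131) = 2640*(-131) = -345840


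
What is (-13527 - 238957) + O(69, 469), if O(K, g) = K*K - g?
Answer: -248192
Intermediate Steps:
O(K, g) = K**2 - g
(-13527 - 238957) + O(69, 469) = (-13527 - 238957) + (69**2 - 1*469) = -252484 + (4761 - 469) = -252484 + 4292 = -248192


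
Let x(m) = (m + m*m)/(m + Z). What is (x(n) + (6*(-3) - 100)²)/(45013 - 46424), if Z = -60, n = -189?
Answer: -1143848/117113 ≈ -9.7670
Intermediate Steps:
x(m) = (m + m²)/(-60 + m) (x(m) = (m + m*m)/(m - 60) = (m + m²)/(-60 + m))
(x(n) + (6*(-3) - 100)²)/(45013 - 46424) = (-189*(1 - 189)/(-60 - 189) + (6*(-3) - 100)²)/(45013 - 46424) = (-189*(-188)/(-249) + (-18 - 100)²)/(-1411) = (-189*(-1/249)*(-188) + (-118)²)*(-1/1411) = (-11844/83 + 13924)*(-1/1411) = (1143848/83)*(-1/1411) = -1143848/117113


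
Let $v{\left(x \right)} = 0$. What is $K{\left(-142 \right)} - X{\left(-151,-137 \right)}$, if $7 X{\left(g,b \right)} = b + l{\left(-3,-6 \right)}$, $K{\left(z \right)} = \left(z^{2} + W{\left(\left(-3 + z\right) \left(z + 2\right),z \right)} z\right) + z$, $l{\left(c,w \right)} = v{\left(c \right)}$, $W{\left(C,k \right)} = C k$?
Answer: $\frac{2865444691}{7} \approx 4.0935 \cdot 10^{8}$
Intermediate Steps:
$l{\left(c,w \right)} = 0$
$K{\left(z \right)} = z + z^{2} + z^{2} \left(-3 + z\right) \left(2 + z\right)$ ($K{\left(z \right)} = \left(z^{2} + \left(-3 + z\right) \left(z + 2\right) z z\right) + z = \left(z^{2} + \left(-3 + z\right) \left(2 + z\right) z z\right) + z = \left(z^{2} + z \left(-3 + z\right) \left(2 + z\right) z\right) + z = \left(z^{2} + z^{2} \left(-3 + z\right) \left(2 + z\right)\right) + z = z + z^{2} + z^{2} \left(-3 + z\right) \left(2 + z\right)$)
$X{\left(g,b \right)} = \frac{b}{7}$ ($X{\left(g,b \right)} = \frac{b + 0}{7} = \frac{b}{7}$)
$K{\left(-142 \right)} - X{\left(-151,-137 \right)} = - 142 \left(1 - 142 - - 142 \left(6 - 142 - \left(-142\right)^{2}\right)\right) - \frac{1}{7} \left(-137\right) = - 142 \left(1 - 142 - - 142 \left(6 - 142 - 20164\right)\right) - - \frac{137}{7} = - 142 \left(1 - 142 - - 142 \left(6 - 142 - 20164\right)\right) + \frac{137}{7} = - 142 \left(1 - 142 - \left(-142\right) \left(-20300\right)\right) + \frac{137}{7} = - 142 \left(1 - 142 - 2882600\right) + \frac{137}{7} = \left(-142\right) \left(-2882741\right) + \frac{137}{7} = 409349222 + \frac{137}{7} = \frac{2865444691}{7}$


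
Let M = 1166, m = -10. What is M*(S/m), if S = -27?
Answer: 15741/5 ≈ 3148.2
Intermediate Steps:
M*(S/m) = 1166*(-27/(-10)) = 1166*(-27*(-⅒)) = 1166*(27/10) = 15741/5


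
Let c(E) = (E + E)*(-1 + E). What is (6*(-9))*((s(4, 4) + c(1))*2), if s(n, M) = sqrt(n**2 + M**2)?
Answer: -432*sqrt(2) ≈ -610.94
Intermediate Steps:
c(E) = 2*E*(-1 + E) (c(E) = (2*E)*(-1 + E) = 2*E*(-1 + E))
s(n, M) = sqrt(M**2 + n**2)
(6*(-9))*((s(4, 4) + c(1))*2) = (6*(-9))*((sqrt(4**2 + 4**2) + 2*1*(-1 + 1))*2) = -54*(sqrt(16 + 16) + 2*1*0)*2 = -54*(sqrt(32) + 0)*2 = -54*(4*sqrt(2) + 0)*2 = -54*4*sqrt(2)*2 = -432*sqrt(2)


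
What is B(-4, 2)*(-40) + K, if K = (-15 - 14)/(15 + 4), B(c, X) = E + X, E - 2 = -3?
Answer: -789/19 ≈ -41.526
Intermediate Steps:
E = -1 (E = 2 - 3 = -1)
B(c, X) = -1 + X
K = -29/19 ≈ -1.5263
B(-4, 2)*(-40) + K = (-1 + 2)*(-40) - 29/19 = 1*(-40) - 29/19 = -40 - 29/19 = -789/19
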